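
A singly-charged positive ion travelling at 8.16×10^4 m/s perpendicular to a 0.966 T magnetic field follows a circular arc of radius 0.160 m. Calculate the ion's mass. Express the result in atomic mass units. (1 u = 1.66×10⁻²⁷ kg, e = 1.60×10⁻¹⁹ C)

m ≈ 183 u

qvB = mv²/r ⇒ m = qBr/v.
m = (1×1.60×10^-19)(0.966)(0.160) / (8.16×10^4) = 3.03×10^-25 kg = 183 u.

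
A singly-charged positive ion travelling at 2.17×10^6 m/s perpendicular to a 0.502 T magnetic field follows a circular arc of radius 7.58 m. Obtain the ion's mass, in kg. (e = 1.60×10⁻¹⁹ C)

m ≈ 2.81×10^-25 kg

qvB = mv²/r ⇒ m = qBr/v.
m = (1×1.60×10^-19)(0.502)(7.58) / (2.17×10^6) = 2.81×10^-25 kg.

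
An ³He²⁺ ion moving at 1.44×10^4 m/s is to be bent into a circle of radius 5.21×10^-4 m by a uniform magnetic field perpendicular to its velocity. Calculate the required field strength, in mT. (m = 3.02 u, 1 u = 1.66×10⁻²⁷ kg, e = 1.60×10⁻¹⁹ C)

qvB = mv²/r gives B = mv/(qr).
B = (5.01×10^-27)(1.44×10^4) / [(2×1.60×10^-19)(5.21×10^-4)] = 0.433 T.

B ≈ 433 mT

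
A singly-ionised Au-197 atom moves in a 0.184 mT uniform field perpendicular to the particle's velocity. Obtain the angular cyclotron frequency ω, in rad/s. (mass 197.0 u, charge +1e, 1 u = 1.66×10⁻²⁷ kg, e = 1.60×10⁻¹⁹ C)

ω = qB/m = (1×1.60×10^-19)(1.84×10^-4) / (3.27×10^-25) = 90.0 rad/s.

ω ≈ 90.0 rad/s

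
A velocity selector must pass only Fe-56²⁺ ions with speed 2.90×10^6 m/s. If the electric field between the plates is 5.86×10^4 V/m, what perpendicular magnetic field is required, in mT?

qE = qvB ⇒ B = E/v = (5.86×10^4) / (2.90×10^6) = 0.0202 T.

B ≈ 20.2 mT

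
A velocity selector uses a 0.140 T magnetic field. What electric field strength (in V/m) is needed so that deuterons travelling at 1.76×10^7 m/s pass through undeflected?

E ≈ 2.46×10^6 V/m

qE = qvB ⇒ E = vB = (1.76×10^7)(0.140) = 2.46×10^6 V/m.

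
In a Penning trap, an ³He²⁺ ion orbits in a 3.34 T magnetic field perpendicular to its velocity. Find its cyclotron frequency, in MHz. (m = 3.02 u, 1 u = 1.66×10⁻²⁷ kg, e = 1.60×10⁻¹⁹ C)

f ≈ 33.9 MHz

f = qB/(2πm) = (2×1.60×10^-19)(3.34) / [2π(5.01×10^-27)] = 3.39×10^7 Hz.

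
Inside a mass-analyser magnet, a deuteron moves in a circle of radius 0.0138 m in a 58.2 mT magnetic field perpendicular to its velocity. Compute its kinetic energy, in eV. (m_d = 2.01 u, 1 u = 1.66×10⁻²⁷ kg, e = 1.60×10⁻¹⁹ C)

v = qBr/m = (1×1.60×10^-19)(0.0582)(0.0138) / (3.34×10^-27) = 3.85×10^4 m/s.
K = ½mv² = 0.5·(3.34×10^-27)·(3.85×10^4)² = 2.47×10^-18 J = 15.5 eV.

K ≈ 15.5 eV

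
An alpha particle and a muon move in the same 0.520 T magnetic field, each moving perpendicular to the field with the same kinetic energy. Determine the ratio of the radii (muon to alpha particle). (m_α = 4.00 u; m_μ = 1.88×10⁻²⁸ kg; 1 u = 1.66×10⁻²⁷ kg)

ratio ≈ 0.337

r = √(2mK)/(qB) ⇒ at equal K, r ∝ √m/q.
r_{muon}/r_{alpha particle} = 0.337.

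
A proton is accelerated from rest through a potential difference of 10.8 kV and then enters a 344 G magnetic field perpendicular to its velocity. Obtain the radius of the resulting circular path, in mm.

r ≈ 436 mm

The kinetic energy gained is K = qV = (1×1.60×10^-19)(1.08×10^4) = 1.73×10^-15 J.
v = √(2K/m) = 1.44×10^6 m/s.
r = mv/(qB) = (1.67×10^-27)(1.44×10^6) / [(1×1.60×10^-19)(0.0344)] = 0.436 m.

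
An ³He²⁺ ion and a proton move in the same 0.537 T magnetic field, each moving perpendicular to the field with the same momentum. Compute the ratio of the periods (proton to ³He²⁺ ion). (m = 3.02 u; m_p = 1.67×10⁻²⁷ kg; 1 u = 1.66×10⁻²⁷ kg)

ratio ≈ 0.666

T = 2πm/(qB) is independent of speed, so T₂/T₁ = (m₂/q₂)/(m₁/q₁).
T_{proton}/T_{³He²⁺ ion} = (1.67×10^-27/1e) / (5.01×10^-27/2e) = 0.666.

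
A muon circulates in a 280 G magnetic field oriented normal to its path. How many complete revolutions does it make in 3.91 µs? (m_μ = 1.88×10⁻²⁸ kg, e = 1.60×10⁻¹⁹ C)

N = 14

T = 2πm/(qB) = 2π(1.88×10^-28) / [(1×1.60×10^-19)(0.0280)] = 2.6367×10^-7 s.
N = t/T = 3.91×10^-6 / 2.6367×10^-7 ≈ 14.83, so 14 complete revolutions.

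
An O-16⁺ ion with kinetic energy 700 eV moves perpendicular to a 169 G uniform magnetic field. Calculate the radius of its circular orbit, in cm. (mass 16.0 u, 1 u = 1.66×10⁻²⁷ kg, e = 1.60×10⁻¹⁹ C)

r ≈ 90.2 cm

Convert the energy: K = 700 eV = 1.12×10^-16 J.
v = √(2K/m) = √(2·1.12×10^-16/2.66×10^-26) = 9.18×10^4 m/s.
r = mv/(qB) = (2.66×10^-26)(9.18×10^4) / [(1×1.60×10^-19)(0.0169)] = 0.902 m.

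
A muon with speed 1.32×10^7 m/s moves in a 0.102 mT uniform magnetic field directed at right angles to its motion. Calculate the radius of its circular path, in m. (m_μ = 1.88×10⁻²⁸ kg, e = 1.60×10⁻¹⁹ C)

r ≈ 152 m

The magnetic force provides the centripetal force: qvB = mv²/r, so r = mv/(qB).
r = (1.88×10^-28 kg)(1.32×10^7 m/s) / [(1×1.60×10^-19 C)(1.02×10^-4 T)] = 152 m.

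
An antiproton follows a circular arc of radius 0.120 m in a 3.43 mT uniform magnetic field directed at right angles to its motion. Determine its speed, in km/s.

From qvB = mv²/r, v = qBr/m.
v = (1×1.60×10^-19)(3.43×10^-3)(0.120) / (1.67×10^-27) = 3.94×10^4 m/s.

v ≈ 39.4 km/s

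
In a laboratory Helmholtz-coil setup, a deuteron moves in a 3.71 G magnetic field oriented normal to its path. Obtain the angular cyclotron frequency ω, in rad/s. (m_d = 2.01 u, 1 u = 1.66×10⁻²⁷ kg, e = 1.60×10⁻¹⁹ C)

ω = qB/m = (1×1.60×10^-19)(3.71×10^-4) / (3.34×10^-27) = 1.78×10^4 rad/s.

ω ≈ 1.78×10^4 rad/s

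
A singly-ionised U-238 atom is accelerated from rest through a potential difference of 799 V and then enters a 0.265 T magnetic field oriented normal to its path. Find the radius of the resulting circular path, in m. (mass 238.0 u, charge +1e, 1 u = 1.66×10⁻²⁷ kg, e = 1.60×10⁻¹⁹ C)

The kinetic energy gained is K = qV = (1×1.60×10^-19)(799) = 1.28×10^-16 J.
v = √(2K/m) = 2.54×10^4 m/s.
r = mv/(qB) = (3.95×10^-25)(2.54×10^4) / [(1×1.60×10^-19)(0.265)] = 0.237 m.

r ≈ 0.237 m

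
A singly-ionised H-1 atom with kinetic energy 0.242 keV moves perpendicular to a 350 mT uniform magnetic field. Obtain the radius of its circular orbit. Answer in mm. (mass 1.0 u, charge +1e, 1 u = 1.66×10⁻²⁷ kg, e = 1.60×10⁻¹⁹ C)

Convert the energy: K = 0.242 keV = 3.87×10^-17 J.
v = √(2K/m) = √(2·3.87×10^-17/1.66×10^-27) = 2.16×10^5 m/s.
r = mv/(qB) = (1.66×10^-27)(2.16×10^5) / [(1×1.60×10^-19)(0.350)] = 6.40×10^-3 m.

r ≈ 6.40 mm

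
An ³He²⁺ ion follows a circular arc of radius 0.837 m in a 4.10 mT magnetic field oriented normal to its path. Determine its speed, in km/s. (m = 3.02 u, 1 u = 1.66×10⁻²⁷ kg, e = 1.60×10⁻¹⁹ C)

From qvB = mv²/r, v = qBr/m.
v = (2×1.60×10^-19)(4.10×10^-3)(0.837) / (5.01×10^-27) = 2.19×10^5 m/s.

v ≈ 219 km/s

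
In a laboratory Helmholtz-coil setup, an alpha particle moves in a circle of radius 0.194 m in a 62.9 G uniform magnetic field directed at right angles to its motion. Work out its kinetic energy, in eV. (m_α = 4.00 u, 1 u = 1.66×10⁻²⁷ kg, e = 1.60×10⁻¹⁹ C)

K ≈ 71.8 eV

v = qBr/m = (2×1.60×10^-19)(6.29×10^-3)(0.194) / (6.64×10^-27) = 5.88×10^4 m/s.
K = ½mv² = 0.5·(6.64×10^-27)·(5.88×10^4)² = 1.15×10^-17 J = 71.8 eV.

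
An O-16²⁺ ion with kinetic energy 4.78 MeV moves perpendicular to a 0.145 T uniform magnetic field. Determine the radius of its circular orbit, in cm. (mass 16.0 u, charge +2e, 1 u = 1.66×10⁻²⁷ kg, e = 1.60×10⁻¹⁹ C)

r ≈ 434 cm

Convert the energy: K = 4.78 MeV = 7.65×10^-13 J.
v = √(2K/m) = √(2·7.65×10^-13/2.66×10^-26) = 7.59×10^6 m/s.
r = mv/(qB) = (2.66×10^-26)(7.59×10^6) / [(2×1.60×10^-19)(0.145)] = 4.34 m.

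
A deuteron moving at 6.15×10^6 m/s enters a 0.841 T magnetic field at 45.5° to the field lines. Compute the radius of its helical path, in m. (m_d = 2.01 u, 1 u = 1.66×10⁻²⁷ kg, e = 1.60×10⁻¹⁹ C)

Only the perpendicular component v⊥ = v sin45.5° = 4.39×10^6 m/s is bent by the field.
r = m v⊥ /(qB) = (3.34×10^-27)(4.39×10^6) / [(1×1.60×10^-19)(0.841)] = 0.109 m.

r ≈ 0.109 m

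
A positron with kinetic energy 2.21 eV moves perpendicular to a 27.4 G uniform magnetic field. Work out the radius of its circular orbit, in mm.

Convert the energy: K = 2.21 eV = 3.54×10^-19 J.
v = √(2K/m) = √(2·3.54×10^-19/9.11×10^-31) = 8.81×10^5 m/s.
r = mv/(qB) = (9.11×10^-31)(8.81×10^5) / [(1×1.60×10^-19)(2.74×10^-3)] = 1.83×10^-3 m.

r ≈ 1.83 mm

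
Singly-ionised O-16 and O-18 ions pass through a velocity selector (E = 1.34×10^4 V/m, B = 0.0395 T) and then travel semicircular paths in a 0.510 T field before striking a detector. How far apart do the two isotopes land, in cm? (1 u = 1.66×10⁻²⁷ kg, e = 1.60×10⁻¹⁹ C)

Δd ≈ 2.76 cm

Both emerge at v = E/B₁ = 3.39×10^5 m/s.
r = mv/(qB₂), so r₁ = 0.1104 m and r₂ = 0.1242 m, giving Δr = 0.0138 m.
After a semicircle each ion lands a diameter 2r from the entry slit, so the separation is 2Δr = 0.0276 m.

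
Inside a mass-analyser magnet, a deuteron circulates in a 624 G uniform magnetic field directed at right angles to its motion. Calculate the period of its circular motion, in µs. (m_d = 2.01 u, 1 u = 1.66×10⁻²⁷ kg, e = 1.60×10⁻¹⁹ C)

The cyclotron period is independent of speed: T = 2πm/(qB).
T = 2π(3.34×10^-27) / [(1×1.60×10^-19)(0.0624)] = 2.10×10^-6 s.

T ≈ 2.10 µs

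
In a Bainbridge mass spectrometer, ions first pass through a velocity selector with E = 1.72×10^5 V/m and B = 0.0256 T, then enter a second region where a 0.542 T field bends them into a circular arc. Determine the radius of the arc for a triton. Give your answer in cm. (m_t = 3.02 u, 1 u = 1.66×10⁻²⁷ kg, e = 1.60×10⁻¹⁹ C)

r ≈ 38.8 cm

The selector passes v = E/B = 1.72×10^5/0.0256 = 6.72×10^6 m/s.
In the deflection region, r = mv/(qB₂) = (5.01×10^-27)(6.72×10^6) / [(1×1.60×10^-19)(0.542)] = 0.388 m.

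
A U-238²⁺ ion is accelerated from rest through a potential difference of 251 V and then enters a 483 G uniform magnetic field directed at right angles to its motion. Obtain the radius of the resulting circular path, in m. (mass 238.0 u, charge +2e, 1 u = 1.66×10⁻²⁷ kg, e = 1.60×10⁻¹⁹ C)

r ≈ 0.515 m

The kinetic energy gained is K = qV = (2×1.60×10^-19)(251) = 8.03×10^-17 J.
v = √(2K/m) = 2.02×10^4 m/s.
r = mv/(qB) = (3.95×10^-25)(2.02×10^4) / [(2×1.60×10^-19)(0.0483)] = 0.515 m.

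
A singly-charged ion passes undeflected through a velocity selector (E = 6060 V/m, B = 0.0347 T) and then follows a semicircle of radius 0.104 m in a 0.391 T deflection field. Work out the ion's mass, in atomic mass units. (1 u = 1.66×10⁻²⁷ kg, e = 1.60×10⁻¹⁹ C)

m ≈ 22.4 u

v = E/B₁ = 1.75×10^5 m/s.
From r = mv/(qB₂), m = qB₂r/v = (1×1.60×10^-19)(0.391)(0.104) / (1.75×10^5) = 3.73×10^-26 kg.
In atomic mass units: m = 3.73×10^-26 / 1.66×10^-27 = 22.4 u.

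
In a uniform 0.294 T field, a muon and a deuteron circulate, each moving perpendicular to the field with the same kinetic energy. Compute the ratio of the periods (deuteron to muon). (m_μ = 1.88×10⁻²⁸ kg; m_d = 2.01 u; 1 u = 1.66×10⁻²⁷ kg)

T = 2πm/(qB) is independent of speed, so T₂/T₁ = (m₂/q₂)/(m₁/q₁).
T_{deuteron}/T_{muon} = (3.34×10^-27/1e) / (1.88×10^-28/1e) = 17.7.

ratio ≈ 17.7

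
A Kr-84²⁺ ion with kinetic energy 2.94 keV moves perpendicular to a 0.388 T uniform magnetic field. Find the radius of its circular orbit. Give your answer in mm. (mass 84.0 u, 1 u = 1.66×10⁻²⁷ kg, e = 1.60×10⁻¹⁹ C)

Convert the energy: K = 2.94 keV = 4.70×10^-16 J.
v = √(2K/m) = √(2·4.70×10^-16/1.39×10^-25) = 8.21×10^4 m/s.
r = mv/(qB) = (1.39×10^-25)(8.21×10^4) / [(2×1.60×10^-19)(0.388)] = 0.0922 m.

r ≈ 92.2 mm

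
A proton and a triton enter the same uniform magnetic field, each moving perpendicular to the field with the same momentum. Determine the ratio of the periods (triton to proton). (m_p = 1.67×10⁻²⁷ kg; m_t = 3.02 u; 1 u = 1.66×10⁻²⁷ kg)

ratio ≈ 3.00

T = 2πm/(qB) is independent of speed, so T₂/T₁ = (m₂/q₂)/(m₁/q₁).
T_{triton}/T_{proton} = (5.01×10^-27/1e) / (1.67×10^-27/1e) = 3.00.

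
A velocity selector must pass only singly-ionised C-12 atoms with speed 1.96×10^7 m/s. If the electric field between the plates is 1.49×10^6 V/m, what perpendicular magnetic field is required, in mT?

B ≈ 76.0 mT

qE = qvB ⇒ B = E/v = (1.49×10^6) / (1.96×10^7) = 0.0760 T.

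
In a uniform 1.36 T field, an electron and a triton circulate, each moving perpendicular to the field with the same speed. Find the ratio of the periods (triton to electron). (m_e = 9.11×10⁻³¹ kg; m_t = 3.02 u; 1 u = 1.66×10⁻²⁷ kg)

ratio ≈ 5500

T = 2πm/(qB) is independent of speed, so T₂/T₁ = (m₂/q₂)/(m₁/q₁).
T_{triton}/T_{electron} = (5.01×10^-27/1e) / (9.11×10^-31/1e) = 5500.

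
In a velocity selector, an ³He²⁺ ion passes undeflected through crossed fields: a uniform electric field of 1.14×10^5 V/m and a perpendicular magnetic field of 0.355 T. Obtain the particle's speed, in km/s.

For zero net force, qE = qvB, so v = E/B.
v = (1.14×10^5) / (0.355) = 3.21×10^5 m/s.

v ≈ 321 km/s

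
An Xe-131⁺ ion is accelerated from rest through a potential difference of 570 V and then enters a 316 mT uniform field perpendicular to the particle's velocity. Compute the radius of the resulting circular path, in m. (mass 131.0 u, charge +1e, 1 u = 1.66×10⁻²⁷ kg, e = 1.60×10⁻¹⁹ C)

The kinetic energy gained is K = qV = (1×1.60×10^-19)(570) = 9.12×10^-17 J.
v = √(2K/m) = 2.90×10^4 m/s.
r = mv/(qB) = (2.17×10^-25)(2.90×10^4) / [(1×1.60×10^-19)(0.316)] = 0.125 m.

r ≈ 0.125 m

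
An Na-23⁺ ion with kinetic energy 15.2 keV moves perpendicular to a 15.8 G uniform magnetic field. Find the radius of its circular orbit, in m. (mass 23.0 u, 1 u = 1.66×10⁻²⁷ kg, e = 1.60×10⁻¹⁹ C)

Convert the energy: K = 15.2 keV = 2.43×10^-15 J.
v = √(2K/m) = √(2·2.43×10^-15/3.82×10^-26) = 3.57×10^5 m/s.
r = mv/(qB) = (3.82×10^-26)(3.57×10^5) / [(1×1.60×10^-19)(1.58×10^-3)] = 53.9 m.

r ≈ 53.9 m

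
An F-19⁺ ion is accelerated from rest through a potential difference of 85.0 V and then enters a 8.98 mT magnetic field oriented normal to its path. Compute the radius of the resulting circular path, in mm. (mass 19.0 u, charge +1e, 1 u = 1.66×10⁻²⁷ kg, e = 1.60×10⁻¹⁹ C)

The kinetic energy gained is K = qV = (1×1.60×10^-19)(85.0) = 1.36×10^-17 J.
v = √(2K/m) = 2.94×10^4 m/s.
r = mv/(qB) = (3.15×10^-26)(2.94×10^4) / [(1×1.60×10^-19)(8.98×10^-3)] = 0.645 m.

r ≈ 645 mm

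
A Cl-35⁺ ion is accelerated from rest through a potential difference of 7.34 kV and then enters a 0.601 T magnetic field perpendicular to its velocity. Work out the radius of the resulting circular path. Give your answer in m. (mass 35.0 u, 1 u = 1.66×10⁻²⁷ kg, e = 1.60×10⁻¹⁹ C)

r ≈ 0.121 m

The kinetic energy gained is K = qV = (1×1.60×10^-19)(7340) = 1.17×10^-15 J.
v = √(2K/m) = 2.01×10^5 m/s.
r = mv/(qB) = (5.81×10^-26)(2.01×10^5) / [(1×1.60×10^-19)(0.601)] = 0.121 m.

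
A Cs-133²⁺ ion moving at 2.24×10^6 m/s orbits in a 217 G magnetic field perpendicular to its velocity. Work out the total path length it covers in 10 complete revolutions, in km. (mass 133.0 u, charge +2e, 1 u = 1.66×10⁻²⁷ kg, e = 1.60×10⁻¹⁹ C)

L ≈ 4.47 km

r = mv/(qB) = 71.2 m, so one revolution covers 2πr = 447 m.
In 10 revolutions: L = 10·2πr = 4470 m.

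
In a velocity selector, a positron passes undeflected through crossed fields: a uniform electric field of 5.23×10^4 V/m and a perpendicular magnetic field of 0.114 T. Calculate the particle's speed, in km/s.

v ≈ 459 km/s

For zero net force, qE = qvB, so v = E/B.
v = (5.23×10^4) / (0.114) = 4.59×10^5 m/s.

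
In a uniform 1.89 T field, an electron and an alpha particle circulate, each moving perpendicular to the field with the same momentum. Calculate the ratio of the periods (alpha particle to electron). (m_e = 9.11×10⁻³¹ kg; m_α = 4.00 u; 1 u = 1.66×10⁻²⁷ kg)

T = 2πm/(qB) is independent of speed, so T₂/T₁ = (m₂/q₂)/(m₁/q₁).
T_{alpha particle}/T_{electron} = (6.64×10^-27/2e) / (9.11×10^-31/1e) = 3640.

ratio ≈ 3640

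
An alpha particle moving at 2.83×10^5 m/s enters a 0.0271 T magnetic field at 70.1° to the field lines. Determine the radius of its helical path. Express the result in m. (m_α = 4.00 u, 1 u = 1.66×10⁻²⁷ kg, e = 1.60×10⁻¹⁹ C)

Only the perpendicular component v⊥ = v sin70.1° = 2.66×10^5 m/s is bent by the field.
r = m v⊥ /(qB) = (6.64×10^-27)(2.66×10^5) / [(2×1.60×10^-19)(0.0271)] = 0.204 m.

r ≈ 0.204 m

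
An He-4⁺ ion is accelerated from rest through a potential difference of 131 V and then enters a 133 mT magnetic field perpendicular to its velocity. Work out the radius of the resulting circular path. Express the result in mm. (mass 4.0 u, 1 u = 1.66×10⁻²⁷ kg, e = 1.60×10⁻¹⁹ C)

The kinetic energy gained is K = qV = (1×1.60×10^-19)(131) = 2.10×10^-17 J.
v = √(2K/m) = 7.95×10^4 m/s.
r = mv/(qB) = (6.64×10^-27)(7.95×10^4) / [(1×1.60×10^-19)(0.133)] = 0.0248 m.

r ≈ 24.8 mm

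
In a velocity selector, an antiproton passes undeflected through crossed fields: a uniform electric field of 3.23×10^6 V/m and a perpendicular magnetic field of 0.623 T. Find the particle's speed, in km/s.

For zero net force, qE = qvB, so v = E/B.
v = (3.23×10^6) / (0.623) = 5.18×10^6 m/s.

v ≈ 5180 km/s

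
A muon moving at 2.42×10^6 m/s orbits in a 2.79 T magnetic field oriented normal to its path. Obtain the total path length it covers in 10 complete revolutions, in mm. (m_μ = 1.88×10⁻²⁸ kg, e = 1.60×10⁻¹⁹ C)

r = mv/(qB) = 1.02×10^-3 m, so one revolution covers 2πr = 6.40×10^-3 m.
In 10 revolutions: L = 10·2πr = 0.0640 m.

L ≈ 64.0 mm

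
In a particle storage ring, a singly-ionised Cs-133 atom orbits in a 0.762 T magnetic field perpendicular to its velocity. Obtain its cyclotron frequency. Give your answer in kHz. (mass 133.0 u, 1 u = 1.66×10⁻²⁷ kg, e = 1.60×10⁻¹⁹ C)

f = qB/(2πm) = (1×1.60×10^-19)(0.762) / [2π(2.21×10^-25)] = 8.79×10^4 Hz.

f ≈ 87.9 kHz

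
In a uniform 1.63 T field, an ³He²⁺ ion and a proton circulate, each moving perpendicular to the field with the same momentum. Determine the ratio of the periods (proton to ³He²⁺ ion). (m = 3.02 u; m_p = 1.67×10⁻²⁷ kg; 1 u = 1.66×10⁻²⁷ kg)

ratio ≈ 0.666

T = 2πm/(qB) is independent of speed, so T₂/T₁ = (m₂/q₂)/(m₁/q₁).
T_{proton}/T_{³He²⁺ ion} = (1.67×10^-27/1e) / (5.01×10^-27/2e) = 0.666.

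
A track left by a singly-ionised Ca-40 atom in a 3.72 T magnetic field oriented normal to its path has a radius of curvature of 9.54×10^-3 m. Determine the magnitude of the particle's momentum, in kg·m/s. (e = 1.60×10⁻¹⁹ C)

Since qvB = mv²/r, the momentum p = mv = qBr.
p = (1×1.60×10^-19)(3.72)(9.54×10^-3) = 5.68×10^-21 kg·m/s.

p ≈ 5.68×10^-21 kg·m/s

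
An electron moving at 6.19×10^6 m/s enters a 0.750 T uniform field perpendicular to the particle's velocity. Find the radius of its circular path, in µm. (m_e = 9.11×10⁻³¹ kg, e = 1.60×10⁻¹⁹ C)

The magnetic force provides the centripetal force: qvB = mv²/r, so r = mv/(qB).
r = (9.11×10^-31 kg)(6.19×10^6 m/s) / [(1×1.60×10^-19 C)(0.750 T)] = 4.70×10^-5 m.

r ≈ 47.0 µm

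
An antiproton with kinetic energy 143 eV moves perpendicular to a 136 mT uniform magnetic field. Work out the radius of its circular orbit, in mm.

Convert the energy: K = 143 eV = 2.29×10^-17 J.
v = √(2K/m) = √(2·2.29×10^-17/1.67×10^-27) = 1.66×10^5 m/s.
r = mv/(qB) = (1.67×10^-27)(1.66×10^5) / [(1×1.60×10^-19)(0.136)] = 0.0127 m.

r ≈ 12.7 mm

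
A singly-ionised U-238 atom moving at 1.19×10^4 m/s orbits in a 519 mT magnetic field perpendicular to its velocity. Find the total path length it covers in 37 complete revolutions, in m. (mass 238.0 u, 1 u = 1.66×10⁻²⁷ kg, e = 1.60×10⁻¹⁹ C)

r = mv/(qB) = 0.0566 m, so one revolution covers 2πr = 0.356 m.
In 37 revolutions: L = 37·2πr = 13.2 m.

L ≈ 13.2 m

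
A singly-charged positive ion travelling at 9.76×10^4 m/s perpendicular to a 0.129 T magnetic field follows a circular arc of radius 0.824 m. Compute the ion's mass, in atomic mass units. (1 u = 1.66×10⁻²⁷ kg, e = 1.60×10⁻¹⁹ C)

m ≈ 105 u

qvB = mv²/r ⇒ m = qBr/v.
m = (1×1.60×10^-19)(0.129)(0.824) / (9.76×10^4) = 1.74×10^-25 kg = 105 u.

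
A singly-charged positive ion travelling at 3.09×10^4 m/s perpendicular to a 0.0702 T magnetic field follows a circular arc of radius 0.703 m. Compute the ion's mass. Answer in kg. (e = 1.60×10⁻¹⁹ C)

m ≈ 2.56×10^-25 kg

qvB = mv²/r ⇒ m = qBr/v.
m = (1×1.60×10^-19)(0.0702)(0.703) / (3.09×10^4) = 2.56×10^-25 kg.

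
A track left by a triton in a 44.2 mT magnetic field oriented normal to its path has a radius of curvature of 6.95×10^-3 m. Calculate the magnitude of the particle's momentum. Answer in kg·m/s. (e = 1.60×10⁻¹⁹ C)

p ≈ 4.92×10^-23 kg·m/s

Since qvB = mv²/r, the momentum p = mv = qBr.
p = (1×1.60×10^-19)(0.0442)(6.95×10^-3) = 4.92×10^-23 kg·m/s.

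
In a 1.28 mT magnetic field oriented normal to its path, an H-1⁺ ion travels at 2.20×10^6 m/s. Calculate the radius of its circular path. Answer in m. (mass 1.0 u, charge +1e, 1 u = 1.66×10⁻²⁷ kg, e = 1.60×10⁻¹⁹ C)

The magnetic force provides the centripetal force: qvB = mv²/r, so r = mv/(qB).
r = (1.66×10^-27 kg)(2.20×10^6 m/s) / [(1×1.60×10^-19 C)(1.28×10^-3 T)] = 17.8 m.

r ≈ 17.8 m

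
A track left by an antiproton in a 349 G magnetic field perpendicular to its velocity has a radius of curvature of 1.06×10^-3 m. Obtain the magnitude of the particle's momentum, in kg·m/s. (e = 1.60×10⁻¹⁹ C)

Since qvB = mv²/r, the momentum p = mv = qBr.
p = (1×1.60×10^-19)(0.0349)(1.06×10^-3) = 5.92×10^-24 kg·m/s.

p ≈ 5.92×10^-24 kg·m/s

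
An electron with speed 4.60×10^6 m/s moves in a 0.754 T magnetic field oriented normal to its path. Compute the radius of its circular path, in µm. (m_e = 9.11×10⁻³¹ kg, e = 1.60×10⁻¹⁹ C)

r ≈ 34.7 µm

The magnetic force provides the centripetal force: qvB = mv²/r, so r = mv/(qB).
r = (9.11×10^-31 kg)(4.60×10^6 m/s) / [(1×1.60×10^-19 C)(0.754 T)] = 3.47×10^-5 m.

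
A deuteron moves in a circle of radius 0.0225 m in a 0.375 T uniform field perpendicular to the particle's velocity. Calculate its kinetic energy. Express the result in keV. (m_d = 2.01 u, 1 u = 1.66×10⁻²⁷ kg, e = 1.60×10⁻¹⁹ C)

v = qBr/m = (1×1.60×10^-19)(0.375)(0.0225) / (3.34×10^-27) = 4.05×10^5 m/s.
K = ½mv² = 0.5·(3.34×10^-27)·(4.05×10^5)² = 2.73×10^-16 J = 1.71 keV.

K ≈ 1.71 keV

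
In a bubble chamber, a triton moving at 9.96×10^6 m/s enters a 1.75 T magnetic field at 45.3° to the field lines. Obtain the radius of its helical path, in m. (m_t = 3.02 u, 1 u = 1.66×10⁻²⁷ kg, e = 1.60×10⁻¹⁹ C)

Only the perpendicular component v⊥ = v sin45.3° = 7.08×10^6 m/s is bent by the field.
r = m v⊥ /(qB) = (5.01×10^-27)(7.08×10^6) / [(1×1.60×10^-19)(1.75)] = 0.127 m.

r ≈ 0.127 m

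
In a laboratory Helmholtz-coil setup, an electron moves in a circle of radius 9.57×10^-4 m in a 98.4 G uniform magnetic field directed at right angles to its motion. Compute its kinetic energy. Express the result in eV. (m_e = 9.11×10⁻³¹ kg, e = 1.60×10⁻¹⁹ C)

K ≈ 7.79 eV

v = qBr/m = (1×1.60×10^-19)(9.84×10^-3)(9.57×10^-4) / (9.11×10^-31) = 1.65×10^6 m/s.
K = ½mv² = 0.5·(9.11×10^-31)·(1.65×10^6)² = 1.25×10^-18 J = 7.79 eV.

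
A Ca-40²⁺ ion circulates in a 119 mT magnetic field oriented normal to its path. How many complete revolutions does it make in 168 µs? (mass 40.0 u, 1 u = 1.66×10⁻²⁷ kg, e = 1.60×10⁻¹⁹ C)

N = 15

T = 2πm/(qB) = 2π(6.64×10^-26) / [(2×1.60×10^-19)(0.119)] = 1.0956×10^-5 s.
N = t/T = 1.68×10^-4 / 1.0956×10^-5 ≈ 15.33, so 15 complete revolutions.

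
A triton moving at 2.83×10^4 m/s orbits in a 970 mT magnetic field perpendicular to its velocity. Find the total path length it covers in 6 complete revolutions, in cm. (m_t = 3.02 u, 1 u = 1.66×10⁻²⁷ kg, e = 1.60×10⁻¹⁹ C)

r = mv/(qB) = 9.14×10^-4 m, so one revolution covers 2πr = 5.74×10^-3 m.
In 6 revolutions: L = 6·2πr = 0.0345 m.

L ≈ 3.45 cm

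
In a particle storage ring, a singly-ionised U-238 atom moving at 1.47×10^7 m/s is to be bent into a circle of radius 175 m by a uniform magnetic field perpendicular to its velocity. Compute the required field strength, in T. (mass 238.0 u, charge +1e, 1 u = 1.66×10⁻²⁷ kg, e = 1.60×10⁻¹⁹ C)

qvB = mv²/r gives B = mv/(qr).
B = (3.95×10^-25)(1.47×10^7) / [(1×1.60×10^-19)(175)] = 0.207 T.

B ≈ 0.207 T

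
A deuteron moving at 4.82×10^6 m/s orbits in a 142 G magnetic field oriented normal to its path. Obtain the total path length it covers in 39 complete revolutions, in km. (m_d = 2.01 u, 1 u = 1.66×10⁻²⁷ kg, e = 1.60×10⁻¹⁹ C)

r = mv/(qB) = 7.08 m, so one revolution covers 2πr = 44.5 m.
In 39 revolutions: L = 39·2πr = 1730 m.

L ≈ 1.73 km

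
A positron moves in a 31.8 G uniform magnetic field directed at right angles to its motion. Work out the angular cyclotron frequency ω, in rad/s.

ω = qB/m = (1×1.60×10^-19)(3.18×10^-3) / (9.11×10^-31) = 5.59×10^8 rad/s.

ω ≈ 5.59×10^8 rad/s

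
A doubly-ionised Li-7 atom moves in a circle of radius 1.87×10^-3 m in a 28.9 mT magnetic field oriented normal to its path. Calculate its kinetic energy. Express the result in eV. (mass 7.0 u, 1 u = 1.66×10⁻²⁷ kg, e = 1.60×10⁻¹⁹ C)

K ≈ 0.0804 eV

v = qBr/m = (2×1.60×10^-19)(0.0289)(1.87×10^-3) / (1.16×10^-26) = 1490 m/s.
K = ½mv² = 0.5·(1.16×10^-26)·(1490)² = 1.29×10^-20 J = 0.0804 eV.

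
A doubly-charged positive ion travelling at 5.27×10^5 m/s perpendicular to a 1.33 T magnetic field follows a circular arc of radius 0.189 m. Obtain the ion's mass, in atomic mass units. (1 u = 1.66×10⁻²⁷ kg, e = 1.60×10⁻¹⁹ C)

qvB = mv²/r ⇒ m = qBr/v.
m = (2×1.60×10^-19)(1.33)(0.189) / (5.27×10^5) = 1.53×10^-25 kg = 91.9 u.

m ≈ 91.9 u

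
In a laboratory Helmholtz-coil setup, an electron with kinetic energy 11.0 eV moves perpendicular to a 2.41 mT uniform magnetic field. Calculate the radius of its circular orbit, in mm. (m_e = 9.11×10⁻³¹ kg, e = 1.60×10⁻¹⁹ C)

Convert the energy: K = 11.0 eV = 1.76×10^-18 J.
v = √(2K/m) = √(2·1.76×10^-18/9.11×10^-31) = 1.97×10^6 m/s.
r = mv/(qB) = (9.11×10^-31)(1.97×10^6) / [(1×1.60×10^-19)(2.41×10^-3)] = 4.64×10^-3 m.

r ≈ 4.64 mm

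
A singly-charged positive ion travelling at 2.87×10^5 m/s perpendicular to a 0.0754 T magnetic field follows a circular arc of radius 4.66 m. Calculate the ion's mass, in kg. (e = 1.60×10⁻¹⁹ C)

qvB = mv²/r ⇒ m = qBr/v.
m = (1×1.60×10^-19)(0.0754)(4.66) / (2.87×10^5) = 1.96×10^-25 kg.

m ≈ 1.96×10^-25 kg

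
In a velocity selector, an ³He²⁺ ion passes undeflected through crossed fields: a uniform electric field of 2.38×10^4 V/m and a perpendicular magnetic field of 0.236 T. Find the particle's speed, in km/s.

v ≈ 101 km/s

For zero net force, qE = qvB, so v = E/B.
v = (2.38×10^4) / (0.236) = 1.01×10^5 m/s.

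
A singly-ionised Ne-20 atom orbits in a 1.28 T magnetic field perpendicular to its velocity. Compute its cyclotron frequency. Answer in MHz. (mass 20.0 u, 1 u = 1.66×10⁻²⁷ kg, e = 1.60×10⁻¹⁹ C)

f = qB/(2πm) = (1×1.60×10^-19)(1.28) / [2π(3.32×10^-26)] = 9.82×10^5 Hz.

f ≈ 0.982 MHz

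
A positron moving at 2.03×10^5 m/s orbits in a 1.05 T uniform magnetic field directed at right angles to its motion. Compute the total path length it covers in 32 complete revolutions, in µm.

r = mv/(qB) = 1.10×10^-6 m, so one revolution covers 2πr = 6.92×10^-6 m.
In 32 revolutions: L = 32·2πr = 2.21×10^-4 m.

L ≈ 221 µm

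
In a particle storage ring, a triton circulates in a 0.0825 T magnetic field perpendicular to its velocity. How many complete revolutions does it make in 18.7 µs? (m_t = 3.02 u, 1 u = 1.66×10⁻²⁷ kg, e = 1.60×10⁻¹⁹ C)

T = 2πm/(qB) = 2π(5.0132×10^-27) / [(1×1.60×10^-19)(0.0825)] = 2.3863×10^-6 s.
N = t/T = 1.87×10^-5 / 2.3863×10^-6 ≈ 7.84, so 7 complete revolutions.

N = 7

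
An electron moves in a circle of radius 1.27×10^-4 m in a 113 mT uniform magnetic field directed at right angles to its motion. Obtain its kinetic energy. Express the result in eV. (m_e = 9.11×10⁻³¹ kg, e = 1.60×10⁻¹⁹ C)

K ≈ 18.1 eV

v = qBr/m = (1×1.60×10^-19)(0.113)(1.27×10^-4) / (9.11×10^-31) = 2.52×10^6 m/s.
K = ½mv² = 0.5·(9.11×10^-31)·(2.52×10^6)² = 2.89×10^-18 J = 18.1 eV.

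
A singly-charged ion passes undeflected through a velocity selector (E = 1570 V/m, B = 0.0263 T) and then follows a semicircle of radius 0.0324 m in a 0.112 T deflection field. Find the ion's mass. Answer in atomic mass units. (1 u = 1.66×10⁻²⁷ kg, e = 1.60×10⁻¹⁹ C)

m ≈ 5.86 u

v = E/B₁ = 5.97×10^4 m/s.
From r = mv/(qB₂), m = qB₂r/v = (1×1.60×10^-19)(0.112)(0.0324) / (5.97×10^4) = 9.73×10^-27 kg.
In atomic mass units: m = 9.73×10^-27 / 1.66×10^-27 = 5.86 u.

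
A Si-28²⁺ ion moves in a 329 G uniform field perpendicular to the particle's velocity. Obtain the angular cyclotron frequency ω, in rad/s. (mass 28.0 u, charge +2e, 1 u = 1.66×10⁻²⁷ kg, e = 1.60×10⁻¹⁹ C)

ω = qB/m = (2×1.60×10^-19)(0.0329) / (4.65×10^-26) = 2.27×10^5 rad/s.

ω ≈ 2.27×10^5 rad/s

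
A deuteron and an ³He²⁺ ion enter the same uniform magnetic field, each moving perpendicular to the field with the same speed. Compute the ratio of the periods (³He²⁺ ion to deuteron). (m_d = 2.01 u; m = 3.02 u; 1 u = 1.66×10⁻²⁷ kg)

ratio ≈ 0.751

T = 2πm/(qB) is independent of speed, so T₂/T₁ = (m₂/q₂)/(m₁/q₁).
T_{³He²⁺ ion}/T_{deuteron} = (5.01×10^-27/2e) / (3.34×10^-27/1e) = 0.751.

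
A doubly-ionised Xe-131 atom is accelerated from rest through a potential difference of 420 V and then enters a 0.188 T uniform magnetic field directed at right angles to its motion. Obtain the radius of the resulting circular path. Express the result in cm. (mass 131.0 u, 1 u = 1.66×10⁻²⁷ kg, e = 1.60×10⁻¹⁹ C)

r ≈ 12.7 cm

The kinetic energy gained is K = qV = (2×1.60×10^-19)(420) = 1.34×10^-16 J.
v = √(2K/m) = 3.52×10^4 m/s.
r = mv/(qB) = (2.17×10^-25)(3.52×10^4) / [(2×1.60×10^-19)(0.188)] = 0.127 m.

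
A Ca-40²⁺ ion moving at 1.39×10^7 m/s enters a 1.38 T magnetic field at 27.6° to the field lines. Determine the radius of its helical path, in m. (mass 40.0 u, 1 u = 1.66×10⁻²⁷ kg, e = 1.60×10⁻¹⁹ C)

r ≈ 0.968 m

Only the perpendicular component v⊥ = v sin27.6° = 6.44×10^6 m/s is bent by the field.
r = m v⊥ /(qB) = (6.64×10^-26)(6.44×10^6) / [(2×1.60×10^-19)(1.38)] = 0.968 m.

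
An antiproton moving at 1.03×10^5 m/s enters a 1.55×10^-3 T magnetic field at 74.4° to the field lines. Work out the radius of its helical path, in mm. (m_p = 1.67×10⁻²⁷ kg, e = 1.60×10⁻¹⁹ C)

Only the perpendicular component v⊥ = v sin74.4° = 9.92×10^4 m/s is bent by the field.
r = m v⊥ /(qB) = (1.67×10^-27)(9.92×10^4) / [(1×1.60×10^-19)(1.55×10^-3)] = 0.668 m.

r ≈ 668 mm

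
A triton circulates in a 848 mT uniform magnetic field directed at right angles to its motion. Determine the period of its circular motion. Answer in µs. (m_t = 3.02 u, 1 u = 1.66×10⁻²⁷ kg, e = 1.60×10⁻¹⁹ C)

T ≈ 0.232 µs

The cyclotron period is independent of speed: T = 2πm/(qB).
T = 2π(5.01×10^-27) / [(1×1.60×10^-19)(0.848)] = 2.32×10^-7 s.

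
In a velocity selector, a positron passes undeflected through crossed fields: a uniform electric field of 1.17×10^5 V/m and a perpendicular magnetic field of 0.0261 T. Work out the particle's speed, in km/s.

v ≈ 4480 km/s

For zero net force, qE = qvB, so v = E/B.
v = (1.17×10^5) / (0.0261) = 4.48×10^6 m/s.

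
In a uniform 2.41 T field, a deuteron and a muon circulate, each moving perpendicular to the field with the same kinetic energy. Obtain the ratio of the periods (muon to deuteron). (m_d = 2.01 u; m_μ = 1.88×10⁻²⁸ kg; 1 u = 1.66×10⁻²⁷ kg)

ratio ≈ 0.0563

T = 2πm/(qB) is independent of speed, so T₂/T₁ = (m₂/q₂)/(m₁/q₁).
T_{muon}/T_{deuteron} = (1.88×10^-28/1e) / (3.34×10^-27/1e) = 0.0563.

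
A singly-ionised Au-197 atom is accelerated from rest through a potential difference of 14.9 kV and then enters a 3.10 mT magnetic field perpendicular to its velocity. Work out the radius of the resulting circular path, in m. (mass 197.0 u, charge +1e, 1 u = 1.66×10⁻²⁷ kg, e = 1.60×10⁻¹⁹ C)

The kinetic energy gained is K = qV = (1×1.60×10^-19)(1.49×10^4) = 2.38×10^-15 J.
v = √(2K/m) = 1.21×10^5 m/s.
r = mv/(qB) = (3.27×10^-25)(1.21×10^5) / [(1×1.60×10^-19)(3.10×10^-3)] = 79.6 m.

r ≈ 79.6 m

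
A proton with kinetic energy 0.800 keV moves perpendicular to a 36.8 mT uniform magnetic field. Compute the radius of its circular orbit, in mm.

Convert the energy: K = 0.800 keV = 1.28×10^-16 J.
v = √(2K/m) = √(2·1.28×10^-16/1.67×10^-27) = 3.92×10^5 m/s.
r = mv/(qB) = (1.67×10^-27)(3.92×10^5) / [(1×1.60×10^-19)(0.0368)] = 0.111 m.

r ≈ 111 mm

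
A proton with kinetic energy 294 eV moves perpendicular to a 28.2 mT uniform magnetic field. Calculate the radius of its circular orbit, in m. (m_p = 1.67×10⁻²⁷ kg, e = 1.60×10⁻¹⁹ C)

Convert the energy: K = 294 eV = 4.70×10^-17 J.
v = √(2K/m) = √(2·4.70×10^-17/1.67×10^-27) = 2.37×10^5 m/s.
r = mv/(qB) = (1.67×10^-27)(2.37×10^5) / [(1×1.60×10^-19)(0.0282)] = 0.0878 m.

r ≈ 0.0878 m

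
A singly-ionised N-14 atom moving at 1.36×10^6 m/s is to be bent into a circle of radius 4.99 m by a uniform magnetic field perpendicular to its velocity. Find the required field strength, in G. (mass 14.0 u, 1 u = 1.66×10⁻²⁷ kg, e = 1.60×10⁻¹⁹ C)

qvB = mv²/r gives B = mv/(qr).
B = (2.32×10^-26)(1.36×10^6) / [(1×1.60×10^-19)(4.99)] = 0.0396 T.

B ≈ 396 G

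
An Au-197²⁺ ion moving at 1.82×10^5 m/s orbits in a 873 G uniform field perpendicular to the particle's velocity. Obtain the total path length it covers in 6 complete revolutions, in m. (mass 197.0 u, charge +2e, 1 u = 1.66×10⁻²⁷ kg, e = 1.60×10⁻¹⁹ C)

L ≈ 80.3 m

r = mv/(qB) = 2.13 m, so one revolution covers 2πr = 13.4 m.
In 6 revolutions: L = 6·2πr = 80.3 m.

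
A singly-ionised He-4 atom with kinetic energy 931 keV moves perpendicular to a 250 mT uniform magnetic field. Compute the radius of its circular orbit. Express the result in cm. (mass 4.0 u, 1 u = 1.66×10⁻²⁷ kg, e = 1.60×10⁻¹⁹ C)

r ≈ 111 cm

Convert the energy: K = 931 keV = 1.49×10^-13 J.
v = √(2K/m) = √(2·1.49×10^-13/6.64×10^-27) = 6.70×10^6 m/s.
r = mv/(qB) = (6.64×10^-27)(6.70×10^6) / [(1×1.60×10^-19)(0.250)] = 1.11 m.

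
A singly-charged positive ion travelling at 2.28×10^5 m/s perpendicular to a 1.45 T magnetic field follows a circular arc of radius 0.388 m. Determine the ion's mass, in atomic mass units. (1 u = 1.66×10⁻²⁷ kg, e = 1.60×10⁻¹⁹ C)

qvB = mv²/r ⇒ m = qBr/v.
m = (1×1.60×10^-19)(1.45)(0.388) / (2.28×10^5) = 3.95×10^-25 kg = 238 u.

m ≈ 238 u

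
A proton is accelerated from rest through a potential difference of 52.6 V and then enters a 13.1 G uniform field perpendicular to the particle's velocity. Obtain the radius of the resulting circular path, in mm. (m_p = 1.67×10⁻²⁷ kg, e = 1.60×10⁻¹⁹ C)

The kinetic energy gained is K = qV = (1×1.60×10^-19)(52.6) = 8.42×10^-18 J.
v = √(2K/m) = 1.00×10^5 m/s.
r = mv/(qB) = (1.67×10^-27)(1.00×10^5) / [(1×1.60×10^-19)(1.31×10^-3)] = 0.800 m.

r ≈ 800 mm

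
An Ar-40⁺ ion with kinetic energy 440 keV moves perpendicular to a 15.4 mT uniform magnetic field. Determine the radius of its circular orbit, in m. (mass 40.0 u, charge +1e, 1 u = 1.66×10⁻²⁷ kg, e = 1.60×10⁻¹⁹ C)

r ≈ 39.2 m

Convert the energy: K = 440 keV = 7.04×10^-14 J.
v = √(2K/m) = √(2·7.04×10^-14/6.64×10^-26) = 1.46×10^6 m/s.
r = mv/(qB) = (6.64×10^-26)(1.46×10^6) / [(1×1.60×10^-19)(0.0154)] = 39.2 m.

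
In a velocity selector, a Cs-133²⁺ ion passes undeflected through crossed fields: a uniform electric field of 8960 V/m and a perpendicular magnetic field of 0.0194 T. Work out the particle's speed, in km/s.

v ≈ 462 km/s

For zero net force, qE = qvB, so v = E/B.
v = (8960) / (0.0194) = 4.62×10^5 m/s.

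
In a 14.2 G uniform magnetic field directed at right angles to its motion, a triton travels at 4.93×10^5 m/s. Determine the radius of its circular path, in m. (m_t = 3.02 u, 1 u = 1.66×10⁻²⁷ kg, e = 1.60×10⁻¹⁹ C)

r ≈ 10.9 m

The magnetic force provides the centripetal force: qvB = mv²/r, so r = mv/(qB).
r = (5.01×10^-27 kg)(4.93×10^5 m/s) / [(1×1.60×10^-19 C)(1.42×10^-3 T)] = 10.9 m.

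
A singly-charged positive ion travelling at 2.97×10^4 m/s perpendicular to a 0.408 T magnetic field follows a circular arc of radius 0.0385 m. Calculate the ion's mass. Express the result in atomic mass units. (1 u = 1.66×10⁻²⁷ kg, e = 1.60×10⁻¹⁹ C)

qvB = mv²/r ⇒ m = qBr/v.
m = (1×1.60×10^-19)(0.408)(0.0385) / (2.97×10^4) = 8.46×10^-26 kg = 51.0 u.

m ≈ 51.0 u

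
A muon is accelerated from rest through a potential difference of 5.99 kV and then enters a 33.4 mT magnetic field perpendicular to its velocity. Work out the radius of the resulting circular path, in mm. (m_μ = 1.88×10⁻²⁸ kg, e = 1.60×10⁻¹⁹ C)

r ≈ 112 mm

The kinetic energy gained is K = qV = (1×1.60×10^-19)(5990) = 9.58×10^-16 J.
v = √(2K/m) = 3.19×10^6 m/s.
r = mv/(qB) = (1.88×10^-28)(3.19×10^6) / [(1×1.60×10^-19)(0.0334)] = 0.112 m.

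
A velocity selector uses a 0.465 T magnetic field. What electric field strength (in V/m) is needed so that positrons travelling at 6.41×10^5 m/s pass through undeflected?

qE = qvB ⇒ E = vB = (6.41×10^5)(0.465) = 2.98×10^5 V/m.

E ≈ 2.98×10^5 V/m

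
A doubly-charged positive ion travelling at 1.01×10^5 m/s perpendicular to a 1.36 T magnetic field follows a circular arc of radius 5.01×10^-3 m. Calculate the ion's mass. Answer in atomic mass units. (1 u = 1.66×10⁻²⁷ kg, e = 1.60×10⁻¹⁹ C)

m ≈ 13.0 u

qvB = mv²/r ⇒ m = qBr/v.
m = (2×1.60×10^-19)(1.36)(5.01×10^-3) / (1.01×10^5) = 2.16×10^-26 kg = 13.0 u.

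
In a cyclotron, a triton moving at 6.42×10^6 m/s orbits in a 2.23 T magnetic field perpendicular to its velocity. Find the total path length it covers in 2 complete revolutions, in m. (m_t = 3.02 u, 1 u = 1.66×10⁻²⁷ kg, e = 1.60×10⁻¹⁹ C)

L ≈ 1.13 m

r = mv/(qB) = 0.0902 m, so one revolution covers 2πr = 0.567 m.
In 2 revolutions: L = 2·2πr = 1.13 m.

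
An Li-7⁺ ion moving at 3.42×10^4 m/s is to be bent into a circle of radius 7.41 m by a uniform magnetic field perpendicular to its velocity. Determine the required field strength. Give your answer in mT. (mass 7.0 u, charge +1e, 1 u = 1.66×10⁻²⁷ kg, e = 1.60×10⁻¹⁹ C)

B ≈ 0.335 mT

qvB = mv²/r gives B = mv/(qr).
B = (1.16×10^-26)(3.42×10^4) / [(1×1.60×10^-19)(7.41)] = 3.35×10^-4 T.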